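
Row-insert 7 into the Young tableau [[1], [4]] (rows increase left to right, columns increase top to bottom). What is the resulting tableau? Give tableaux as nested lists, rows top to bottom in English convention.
[[1, 7], [4]]

7 is larger than every entry of row 1, so it is appended to row 1. The new tableau is [[1, 7], [4]].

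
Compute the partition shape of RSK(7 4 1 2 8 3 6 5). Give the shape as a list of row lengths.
Row-insert each entry into an empty tableau.

After inserting 7: P = [[7]].
After inserting 4: P = [[4], [7]].
After inserting 1: P = [[1], [4], [7]].
After inserting 2: P = [[1, 2], [4], [7]].
After inserting 8: P = [[1, 2, 8], [4], [7]].
After inserting 3: P = [[1, 2, 3], [4, 8], [7]].
After inserting 6: P = [[1, 2, 3, 6], [4, 8], [7]].
After inserting 5: P = [[1, 2, 3, 5], [4, 6], [7, 8]].

The final insertion tableau P = [[1, 2, 3, 5], [4, 6], [7, 8]] has shape [4, 2, 2].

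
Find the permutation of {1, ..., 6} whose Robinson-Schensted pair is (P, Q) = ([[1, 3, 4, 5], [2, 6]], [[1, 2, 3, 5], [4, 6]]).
2 3 4 1 6 5

Reverse the RSK construction: for i from n down to 1, find the cell of Q containing i, remove the entry at that cell from P, and reverse-bump it up through P; the value ejected from row 1 is w(i).

Step i=6: Q has 6 at row 2, column 2; remove 6 from row 2 of P and reverse-bump: 6 enters row 1 and ejects 5. So w(6) = 5. P is now [[1, 3, 4, 6], [2]].
Step i=5: Q has 5 at row 1, column 4; remove that cell from P, ejecting 6. So w(5) = 6. P is now [[1, 3, 4], [2]].
Step i=4: Q has 4 at row 2, column 1; remove 2 from row 2 of P and reverse-bump: 2 enters row 1 and ejects 1. So w(4) = 1. P is now [[2, 3, 4]].
Step i=3: Q has 3 at row 1, column 3; remove that cell from P, ejecting 4. So w(3) = 4. P is now [[2, 3]].
Step i=2: Q has 2 at row 1, column 2; remove that cell from P, ejecting 3. So w(2) = 3. P is now [[2]].
Step i=1: Q has 1 at row 1, column 1; remove that cell from P, ejecting 2. So w(1) = 2. P is now [].

So w = 2 3 4 1 6 5.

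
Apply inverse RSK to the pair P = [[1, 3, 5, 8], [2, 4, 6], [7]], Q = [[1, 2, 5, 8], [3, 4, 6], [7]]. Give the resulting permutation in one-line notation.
Reverse the RSK construction: for i from n down to 1, find the cell of Q containing i, remove the entry at that cell from P, and reverse-bump it up through P; the value ejected from row 1 is w(i).

Step i=8: Q has 8 at row 1, column 4; remove that cell from P, ejecting 8. So w(8) = 8. P is now [[1, 3, 5], [2, 4, 6], [7]].
Step i=7: Q has 7 at row 3, column 1; remove 7 from row 3 of P and reverse-bump: 7 enters row 2 and ejects 6; 6 enters row 1 and ejects 5. So w(7) = 5. P is now [[1, 3, 6], [2, 4, 7]].
Step i=6: Q has 6 at row 2, column 3; remove 7 from row 2 of P and reverse-bump: 7 enters row 1 and ejects 6. So w(6) = 6. P is now [[1, 3, 7], [2, 4]].
Step i=5: Q has 5 at row 1, column 3; remove that cell from P, ejecting 7. So w(5) = 7. P is now [[1, 3], [2, 4]].
Step i=4: Q has 4 at row 2, column 2; remove 4 from row 2 of P and reverse-bump: 4 enters row 1 and ejects 3. So w(4) = 3. P is now [[1, 4], [2]].
Step i=3: Q has 3 at row 2, column 1; remove 2 from row 2 of P and reverse-bump: 2 enters row 1 and ejects 1. So w(3) = 1. P is now [[2, 4]].
Step i=2: Q has 2 at row 1, column 2; remove that cell from P, ejecting 4. So w(2) = 4. P is now [[2]].
Step i=1: Q has 1 at row 1, column 1; remove that cell from P, ejecting 2. So w(1) = 2. P is now [].

So w = 2 4 1 3 7 6 5 8.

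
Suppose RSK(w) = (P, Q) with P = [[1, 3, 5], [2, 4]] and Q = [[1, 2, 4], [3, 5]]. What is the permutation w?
Reverse RSK: for i = n, n-1, ..., 1, locate i in Q, remove the corresponding corner cell from P, and reverse-bump its entry up through P; the value ejected from row 1 is w(i).

So w = 2 4 1 5 3.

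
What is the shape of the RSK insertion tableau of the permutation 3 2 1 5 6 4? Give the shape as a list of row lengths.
Row-insert each entry into an empty tableau.

After inserting 3: P = [[3]].
After inserting 2: P = [[2], [3]].
After inserting 1: P = [[1], [2], [3]].
After inserting 5: P = [[1, 5], [2], [3]].
After inserting 6: P = [[1, 5, 6], [2], [3]].
After inserting 4: P = [[1, 4, 6], [2, 5], [3]].

The final insertion tableau P = [[1, 4, 6], [2, 5], [3]] has shape [3, 2, 1].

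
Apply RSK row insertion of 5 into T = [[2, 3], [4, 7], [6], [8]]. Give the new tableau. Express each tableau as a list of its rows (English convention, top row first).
5 is larger than every entry of row 1, so it is appended to row 1. The new tableau is [[2, 3, 5], [4, 7], [6], [8]].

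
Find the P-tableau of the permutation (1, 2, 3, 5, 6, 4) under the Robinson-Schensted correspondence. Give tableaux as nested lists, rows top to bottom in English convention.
P = [[1, 2, 3, 4, 6], [5]]

After inserting 1: P = [[1]].
After inserting 2: P = [[1, 2]].
After inserting 3: P = [[1, 2, 3]].
After inserting 5: P = [[1, 2, 3, 5]].
After inserting 6: P = [[1, 2, 3, 5, 6]].
After inserting 4: P = [[1, 2, 3, 4, 6], [5]].

So P = [[1, 2, 3, 4, 6], [5]].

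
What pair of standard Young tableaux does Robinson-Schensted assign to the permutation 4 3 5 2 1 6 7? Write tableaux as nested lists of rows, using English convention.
Insert each entry of the permutation into P by Schensted row insertion, recording in Q the position of each new cell.

Insert 4: appended to row 1. P = [[4]], Q = [[1]].
Insert 3: 3 bumps 4 from row 1; 4 starts row 2. P = [[3], [4]], Q = [[1], [2]].
Insert 5: appended to row 1. P = [[3, 5], [4]], Q = [[1, 3], [2]].
Insert 2: 2 bumps 3 from row 1; 3 bumps 4 from row 2; 4 starts row 3. P = [[2, 5], [3], [4]], Q = [[1, 3], [2], [4]].
Insert 1: 1 bumps 2 from row 1; 2 bumps 3 from row 2; 3 bumps 4 from row 3; 4 starts row 4. P = [[1, 5], [2], [3], [4]], Q = [[1, 3], [2], [4], [5]].
Insert 6: appended to row 1. P = [[1, 5, 6], [2], [3], [4]], Q = [[1, 3, 6], [2], [4], [5]].
Insert 7: appended to row 1. P = [[1, 5, 6, 7], [2], [3], [4]], Q = [[1, 3, 6, 7], [2], [4], [5]].

So P = [[1, 5, 6, 7], [2], [3], [4]], Q = [[1, 3, 6, 7], [2], [4], [5]].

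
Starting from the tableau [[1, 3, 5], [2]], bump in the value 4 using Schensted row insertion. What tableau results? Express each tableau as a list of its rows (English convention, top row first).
In row 1, 4 replaces 5 (the leftmost entry greater than 4); 5 is bumped to row 2. 5 is appended to row 2. The new tableau is [[1, 3, 4], [2, 5]].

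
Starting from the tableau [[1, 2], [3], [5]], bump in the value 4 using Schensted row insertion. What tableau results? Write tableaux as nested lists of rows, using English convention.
4 is larger than every entry of row 1, so it is appended to row 1. The new tableau is [[1, 2, 4], [3], [5]].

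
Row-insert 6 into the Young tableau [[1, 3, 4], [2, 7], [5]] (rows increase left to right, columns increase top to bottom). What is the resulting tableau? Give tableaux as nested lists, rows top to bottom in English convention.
6 is larger than every entry of row 1, so it is appended to row 1. The new tableau is [[1, 3, 4, 6], [2, 7], [5]].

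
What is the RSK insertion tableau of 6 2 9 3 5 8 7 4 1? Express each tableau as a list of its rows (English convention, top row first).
Insert 6: appended to row 1. P = [[6]].
Insert 2: 2 bumps 6 from row 1; 6 starts row 2. P = [[2], [6]].
Insert 9: appended to row 1. P = [[2, 9], [6]].
Insert 3: 3 bumps 9 from row 1; 9 appends to row 2. P = [[2, 3], [6, 9]].
Insert 5: appended to row 1. P = [[2, 3, 5], [6, 9]].
Insert 8: appended to row 1. P = [[2, 3, 5, 8], [6, 9]].
Insert 7: 7 bumps 8 from row 1; 8 bumps 9 from row 2; 9 starts row 3. P = [[2, 3, 5, 7], [6, 8], [9]].
Insert 4: 4 bumps 5 from row 1; 5 bumps 6 from row 2; 6 bumps 9 from row 3; 9 starts row 4. P = [[2, 3, 4, 7], [5, 8], [6], [9]].
Insert 1: 1 bumps 2 from row 1; 2 bumps 5 from row 2; 5 bumps 6 from row 3; 6 bumps 9 from row 4; 9 starts row 5. P = [[1, 3, 4, 7], [2, 8], [5], [6], [9]].

So P = [[1, 3, 4, 7], [2, 8], [5], [6], [9]].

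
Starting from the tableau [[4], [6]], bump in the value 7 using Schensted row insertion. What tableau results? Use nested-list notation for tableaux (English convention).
7 is larger than every entry of row 1, so it is appended to row 1. The new tableau is [[4, 7], [6]].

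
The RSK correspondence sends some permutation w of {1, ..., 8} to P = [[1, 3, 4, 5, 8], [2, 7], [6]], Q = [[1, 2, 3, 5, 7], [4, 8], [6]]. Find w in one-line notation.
Reverse the RSK construction: for i from n down to 1, find the cell of Q containing i, remove the entry at that cell from P, and reverse-bump it up through P; the value ejected from row 1 is w(i).

Step i=8: Q has 8 at row 2, column 2; remove 7 from row 2 of P and reverse-bump: 7 enters row 1 and ejects 5. So w(8) = 5. P is now [[1, 3, 4, 7, 8], [2], [6]].
Step i=7: Q has 7 at row 1, column 5; remove that cell from P, ejecting 8. So w(7) = 8. P is now [[1, 3, 4, 7], [2], [6]].
Step i=6: Q has 6 at row 3, column 1; remove 6 from row 3 of P and reverse-bump: 6 enters row 2 and ejects 2; 2 enters row 1 and ejects 1. So w(6) = 1. P is now [[2, 3, 4, 7], [6]].
Step i=5: Q has 5 at row 1, column 4; remove that cell from P, ejecting 7. So w(5) = 7. P is now [[2, 3, 4], [6]].
Step i=4: Q has 4 at row 2, column 1; remove 6 from row 2 of P and reverse-bump: 6 enters row 1 and ejects 4. So w(4) = 4. P is now [[2, 3, 6]].
Step i=3: Q has 3 at row 1, column 3; remove that cell from P, ejecting 6. So w(3) = 6. P is now [[2, 3]].
Step i=2: Q has 2 at row 1, column 2; remove that cell from P, ejecting 3. So w(2) = 3. P is now [[2]].
Step i=1: Q has 1 at row 1, column 1; remove that cell from P, ejecting 2. So w(1) = 2. P is now [].

So w = 2 3 6 4 7 1 8 5.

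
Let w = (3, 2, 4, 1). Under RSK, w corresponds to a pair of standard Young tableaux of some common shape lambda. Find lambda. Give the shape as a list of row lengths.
Row-insert each entry into an empty tableau.

After inserting 3: P = [[3]].
After inserting 2: P = [[2], [3]].
After inserting 4: P = [[2, 4], [3]].
After inserting 1: P = [[1, 4], [2], [3]].

The final insertion tableau P = [[1, 4], [2], [3]] has shape [2, 1, 1].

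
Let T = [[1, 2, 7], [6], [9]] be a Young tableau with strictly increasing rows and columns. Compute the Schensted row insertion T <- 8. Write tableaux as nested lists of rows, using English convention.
[[1, 2, 7, 8], [6], [9]]

8 is larger than every entry of row 1, so it is appended to row 1. The new tableau is [[1, 2, 7, 8], [6], [9]].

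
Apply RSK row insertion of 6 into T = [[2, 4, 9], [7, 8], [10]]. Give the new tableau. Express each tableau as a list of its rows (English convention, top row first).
In row 1, 6 replaces 9 (the leftmost entry greater than 6); 9 is bumped to row 2. 9 is appended to row 2. The new tableau is [[2, 4, 6], [7, 8, 9], [10]].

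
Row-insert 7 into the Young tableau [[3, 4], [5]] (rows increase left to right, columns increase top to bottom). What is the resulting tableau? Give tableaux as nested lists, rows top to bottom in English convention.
7 is larger than every entry of row 1, so it is appended to row 1. The new tableau is [[3, 4, 7], [5]].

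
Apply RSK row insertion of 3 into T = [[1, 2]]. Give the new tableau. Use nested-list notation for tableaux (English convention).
3 is larger than every entry of row 1, so it is appended to row 1. The new tableau is [[1, 2, 3]].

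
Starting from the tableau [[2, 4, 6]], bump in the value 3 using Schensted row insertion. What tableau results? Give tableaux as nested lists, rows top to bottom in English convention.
In row 1, 3 replaces 4 (the leftmost entry greater than 3); 4 is bumped to row 2. 4 starts a new row 2. The new tableau is [[2, 3, 6], [4]].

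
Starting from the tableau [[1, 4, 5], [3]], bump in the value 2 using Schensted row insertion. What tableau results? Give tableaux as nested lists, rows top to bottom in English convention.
In row 1, 2 replaces 4 (the leftmost entry greater than 2); 4 is bumped to row 2. 4 is appended to row 2. The new tableau is [[1, 2, 5], [3, 4]].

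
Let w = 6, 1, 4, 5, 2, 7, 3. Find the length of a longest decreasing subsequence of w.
3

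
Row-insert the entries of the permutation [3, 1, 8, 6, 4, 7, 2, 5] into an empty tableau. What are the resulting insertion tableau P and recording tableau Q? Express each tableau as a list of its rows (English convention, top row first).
P = [[1, 2, 5], [3, 4, 7], [6], [8]], Q = [[1, 3, 6], [2, 4, 8], [5], [7]]

Insert each entry of the permutation into P by Schensted row insertion, recording in Q the position of each new cell.

Insert 3: appended to row 1. P = [[3]].
Insert 1: 1 bumps 3 from row 1; 3 starts row 2. P = [[1], [3]].
Insert 8: appended to row 1. P = [[1, 8], [3]].
Insert 6: 6 bumps 8 from row 1; 8 appends to row 2. P = [[1, 6], [3, 8]].
Insert 4: 4 bumps 6 from row 1; 6 bumps 8 from row 2; 8 starts row 3. P = [[1, 4], [3, 6], [8]].
Insert 7: appended to row 1. P = [[1, 4, 7], [3, 6], [8]].
Insert 2: 2 bumps 4 from row 1; 4 bumps 6 from row 2; 6 bumps 8 from row 3; 8 starts row 4. P = [[1, 2, 7], [3, 4], [6], [8]].
Insert 5: 5 bumps 7 from row 1; 7 appends to row 2. P = [[1, 2, 5], [3, 4, 7], [6], [8]].

So P = [[1, 2, 5], [3, 4, 7], [6], [8]], Q = [[1, 3, 6], [2, 4, 8], [5], [7]].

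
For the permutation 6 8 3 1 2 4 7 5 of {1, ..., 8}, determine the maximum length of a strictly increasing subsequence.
4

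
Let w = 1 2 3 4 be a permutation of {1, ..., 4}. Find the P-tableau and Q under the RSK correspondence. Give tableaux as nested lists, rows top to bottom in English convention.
P = [[1, 2, 3, 4]], Q = [[1, 2, 3, 4]]

Insert each entry of the permutation into P by Schensted row insertion, recording in Q the position of each new cell.

Insert 1: appended to row 1. P = [[1]].
Insert 2: appended to row 1. P = [[1, 2]].
Insert 3: appended to row 1. P = [[1, 2, 3]].
Insert 4: appended to row 1. P = [[1, 2, 3, 4]].

So P = [[1, 2, 3, 4]], Q = [[1, 2, 3, 4]].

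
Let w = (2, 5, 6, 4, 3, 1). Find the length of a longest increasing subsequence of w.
3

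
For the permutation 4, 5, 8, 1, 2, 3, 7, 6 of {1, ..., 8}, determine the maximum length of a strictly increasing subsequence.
4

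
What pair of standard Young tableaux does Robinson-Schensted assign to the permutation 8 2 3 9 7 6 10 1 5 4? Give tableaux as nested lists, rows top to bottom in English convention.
P = [[1, 3, 4, 10], [2, 5], [6, 9], [7], [8]], Q = [[1, 3, 4, 7], [2, 5], [6, 9], [8], [10]]

Insert each entry of the permutation into P by Schensted row insertion, recording in Q the position of each new cell.

Insert 8: appended to row 1. P = [[8]].
Insert 2: 2 bumps 8 from row 1; 8 starts row 2. P = [[2], [8]].
Insert 3: appended to row 1. P = [[2, 3], [8]].
Insert 9: appended to row 1. P = [[2, 3, 9], [8]].
Insert 7: 7 bumps 9 from row 1; 9 appends to row 2. P = [[2, 3, 7], [8, 9]].
Insert 6: 6 bumps 7 from row 1; 7 bumps 8 from row 2; 8 starts row 3. P = [[2, 3, 6], [7, 9], [8]].
Insert 10: appended to row 1. P = [[2, 3, 6, 10], [7, 9], [8]].
Insert 1: 1 bumps 2 from row 1; 2 bumps 7 from row 2; 7 bumps 8 from row 3; 8 starts row 4. P = [[1, 3, 6, 10], [2, 9], [7], [8]].
Insert 5: 5 bumps 6 from row 1; 6 bumps 9 from row 2; 9 appends to row 3. P = [[1, 3, 5, 10], [2, 6], [7, 9], [8]].
Insert 4: 4 bumps 5 from row 1; 5 bumps 6 from row 2; 6 bumps 7 from row 3; 7 bumps 8 from row 4; 8 starts row 5. P = [[1, 3, 4, 10], [2, 5], [6, 9], [7], [8]].

So P = [[1, 3, 4, 10], [2, 5], [6, 9], [7], [8]], Q = [[1, 3, 4, 7], [2, 5], [6, 9], [8], [10]].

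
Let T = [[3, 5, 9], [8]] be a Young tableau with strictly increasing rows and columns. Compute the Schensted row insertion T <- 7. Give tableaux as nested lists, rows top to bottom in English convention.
[[3, 5, 7], [8, 9]]

In row 1, 7 replaces 9 (the leftmost entry greater than 7); 9 is bumped to row 2. 9 is appended to row 2. The new tableau is [[3, 5, 7], [8, 9]].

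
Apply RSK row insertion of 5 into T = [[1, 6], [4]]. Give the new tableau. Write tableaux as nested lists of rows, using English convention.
In row 1, 5 replaces 6 (the leftmost entry greater than 5); 6 is bumped to row 2. 6 is appended to row 2. The new tableau is [[1, 5], [4, 6]].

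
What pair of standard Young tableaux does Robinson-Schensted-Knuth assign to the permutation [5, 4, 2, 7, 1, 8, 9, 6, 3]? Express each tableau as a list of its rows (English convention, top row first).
Insert each entry of the permutation into P by Schensted row insertion, recording in Q the position of each new cell.

After inserting 5: P = [[5]].
After inserting 4: P = [[4], [5]].
After inserting 2: P = [[2], [4], [5]].
After inserting 7: P = [[2, 7], [4], [5]].
After inserting 1: P = [[1, 7], [2], [4], [5]].
After inserting 8: P = [[1, 7, 8], [2], [4], [5]].
After inserting 9: P = [[1, 7, 8, 9], [2], [4], [5]].
After inserting 6: P = [[1, 6, 8, 9], [2, 7], [4], [5]].
After inserting 3: P = [[1, 3, 8, 9], [2, 6], [4, 7], [5]].

So P = [[1, 3, 8, 9], [2, 6], [4, 7], [5]], Q = [[1, 4, 6, 7], [2, 8], [3, 9], [5]].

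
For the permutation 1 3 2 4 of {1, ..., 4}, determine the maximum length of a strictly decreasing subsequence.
2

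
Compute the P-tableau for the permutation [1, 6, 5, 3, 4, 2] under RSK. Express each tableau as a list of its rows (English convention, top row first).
After inserting 1: P = [[1]].
After inserting 6: P = [[1, 6]].
After inserting 5: P = [[1, 5], [6]].
After inserting 3: P = [[1, 3], [5], [6]].
After inserting 4: P = [[1, 3, 4], [5], [6]].
After inserting 2: P = [[1, 2, 4], [3], [5], [6]].

So P = [[1, 2, 4], [3], [5], [6]].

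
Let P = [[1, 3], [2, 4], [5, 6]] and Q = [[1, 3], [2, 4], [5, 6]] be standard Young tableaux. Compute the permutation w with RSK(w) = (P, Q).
Reverse the RSK construction: for i from n down to 1, find the cell of Q containing i, remove the entry at that cell from P, and reverse-bump it up through P; the value ejected from row 1 is w(i).

Step i=6: Q has 6 at row 3, column 2; remove 6 from row 3 of P and reverse-bump: 6 enters row 2 and ejects 4; 4 enters row 1 and ejects 3. So w(6) = 3. P is now [[1, 4], [2, 6], [5]].
Step i=5: Q has 5 at row 3, column 1; remove 5 from row 3 of P and reverse-bump: 5 enters row 2 and ejects 2; 2 enters row 1 and ejects 1. So w(5) = 1. P is now [[2, 4], [5, 6]].
Step i=4: Q has 4 at row 2, column 2; remove 6 from row 2 of P and reverse-bump: 6 enters row 1 and ejects 4. So w(4) = 4. P is now [[2, 6], [5]].
Step i=3: Q has 3 at row 1, column 2; remove that cell from P, ejecting 6. So w(3) = 6. P is now [[2], [5]].
Step i=2: Q has 2 at row 2, column 1; remove 5 from row 2 of P and reverse-bump: 5 enters row 1 and ejects 2. So w(2) = 2. P is now [[5]].
Step i=1: Q has 1 at row 1, column 1; remove that cell from P, ejecting 5. So w(1) = 5. P is now [].

So w = 5 2 6 4 1 3.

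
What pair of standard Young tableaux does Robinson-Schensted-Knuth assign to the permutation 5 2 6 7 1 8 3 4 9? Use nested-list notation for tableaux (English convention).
Insert each entry of the permutation into P by Schensted row insertion, recording in Q the position of each new cell.

Insert 5: appended to row 1. P = [[5]].
Insert 2: 2 bumps 5 from row 1; 5 starts row 2. P = [[2], [5]].
Insert 6: appended to row 1. P = [[2, 6], [5]].
Insert 7: appended to row 1. P = [[2, 6, 7], [5]].
Insert 1: 1 bumps 2 from row 1; 2 bumps 5 from row 2; 5 starts row 3. P = [[1, 6, 7], [2], [5]].
Insert 8: appended to row 1. P = [[1, 6, 7, 8], [2], [5]].
Insert 3: 3 bumps 6 from row 1; 6 appends to row 2. P = [[1, 3, 7, 8], [2, 6], [5]].
Insert 4: 4 bumps 7 from row 1; 7 appends to row 2. P = [[1, 3, 4, 8], [2, 6, 7], [5]].
Insert 9: appended to row 1. P = [[1, 3, 4, 8, 9], [2, 6, 7], [5]].

So P = [[1, 3, 4, 8, 9], [2, 6, 7], [5]], Q = [[1, 3, 4, 6, 9], [2, 7, 8], [5]].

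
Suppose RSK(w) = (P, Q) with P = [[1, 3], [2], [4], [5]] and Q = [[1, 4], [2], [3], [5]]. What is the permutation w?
5 4 2 3 1

Reverse the RSK construction: for i from n down to 1, find the cell of Q containing i, remove the entry at that cell from P, and reverse-bump it up through P; the value ejected from row 1 is w(i).

Step i=5: Q has 5 at row 4, column 1; remove 5 from row 4 of P and reverse-bump: 5 enters row 3 and ejects 4; 4 enters row 2 and ejects 2; 2 enters row 1 and ejects 1. So w(5) = 1. P is now [[2, 3], [4], [5]].
Step i=4: Q has 4 at row 1, column 2; remove that cell from P, ejecting 3. So w(4) = 3. P is now [[2], [4], [5]].
Step i=3: Q has 3 at row 3, column 1; remove 5 from row 3 of P and reverse-bump: 5 enters row 2 and ejects 4; 4 enters row 1 and ejects 2. So w(3) = 2. P is now [[4], [5]].
Step i=2: Q has 2 at row 2, column 1; remove 5 from row 2 of P and reverse-bump: 5 enters row 1 and ejects 4. So w(2) = 4. P is now [[5]].
Step i=1: Q has 1 at row 1, column 1; remove that cell from P, ejecting 5. So w(1) = 5. P is now [].

So w = 5 4 2 3 1.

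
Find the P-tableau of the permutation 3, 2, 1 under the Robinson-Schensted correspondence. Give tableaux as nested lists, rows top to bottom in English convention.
P = [[1], [2], [3]]

Insert 3: appended to row 1. P = [[3]].
Insert 2: 2 bumps 3 from row 1; 3 starts row 2. P = [[2], [3]].
Insert 1: 1 bumps 2 from row 1; 2 bumps 3 from row 2; 3 starts row 3. P = [[1], [2], [3]].

So P = [[1], [2], [3]].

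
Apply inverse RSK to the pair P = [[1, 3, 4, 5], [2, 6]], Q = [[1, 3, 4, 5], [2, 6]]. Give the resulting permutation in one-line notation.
2 1 3 4 6 5

Reverse RSK: for i = n, n-1, ..., 1, locate i in Q, remove the corresponding corner cell from P, and reverse-bump its entry up through P; the value ejected from row 1 is w(i).

So w = 2 1 3 4 6 5.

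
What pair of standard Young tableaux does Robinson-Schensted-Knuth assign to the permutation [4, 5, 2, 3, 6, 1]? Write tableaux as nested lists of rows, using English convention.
Insert each entry of the permutation into P by Schensted row insertion, recording in Q the position of each new cell.

Insert 4: appended to row 1. P = [[4]].
Insert 5: appended to row 1. P = [[4, 5]].
Insert 2: 2 bumps 4 from row 1; 4 starts row 2. P = [[2, 5], [4]].
Insert 3: 3 bumps 5 from row 1; 5 appends to row 2. P = [[2, 3], [4, 5]].
Insert 6: appended to row 1. P = [[2, 3, 6], [4, 5]].
Insert 1: 1 bumps 2 from row 1; 2 bumps 4 from row 2; 4 starts row 3. P = [[1, 3, 6], [2, 5], [4]].

So P = [[1, 3, 6], [2, 5], [4]], Q = [[1, 2, 5], [3, 4], [6]].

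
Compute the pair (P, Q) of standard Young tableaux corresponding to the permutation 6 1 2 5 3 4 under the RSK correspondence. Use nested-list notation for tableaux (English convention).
Insert each entry of the permutation into P by Schensted row insertion, recording in Q the position of each new cell.

After inserting 6: P = [[6]].
After inserting 1: P = [[1], [6]].
After inserting 2: P = [[1, 2], [6]].
After inserting 5: P = [[1, 2, 5], [6]].
After inserting 3: P = [[1, 2, 3], [5], [6]].
After inserting 4: P = [[1, 2, 3, 4], [5], [6]].

So P = [[1, 2, 3, 4], [5], [6]], Q = [[1, 3, 4, 6], [2], [5]].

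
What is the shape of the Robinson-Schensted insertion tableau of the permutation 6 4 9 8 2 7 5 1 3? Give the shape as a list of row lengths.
[2, 2, 2, 2, 1]

Row-insert each entry into an empty tableau.

After inserting 6: P = [[6]].
After inserting 4: P = [[4], [6]].
After inserting 9: P = [[4, 9], [6]].
After inserting 8: P = [[4, 8], [6, 9]].
After inserting 2: P = [[2, 8], [4, 9], [6]].
After inserting 7: P = [[2, 7], [4, 8], [6, 9]].
After inserting 5: P = [[2, 5], [4, 7], [6, 8], [9]].
After inserting 1: P = [[1, 5], [2, 7], [4, 8], [6], [9]].
After inserting 3: P = [[1, 3], [2, 5], [4, 7], [6, 8], [9]].

The final insertion tableau P = [[1, 3], [2, 5], [4, 7], [6, 8], [9]] has shape [2, 2, 2, 2, 1].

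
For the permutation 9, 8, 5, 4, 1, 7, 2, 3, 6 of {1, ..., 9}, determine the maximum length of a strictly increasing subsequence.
4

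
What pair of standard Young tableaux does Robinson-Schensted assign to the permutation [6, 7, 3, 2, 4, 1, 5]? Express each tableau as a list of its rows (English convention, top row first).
Insert each entry of the permutation into P by Schensted row insertion, recording in Q the position of each new cell.

Insert 6: appended to row 1. P = [[6]].
Insert 7: appended to row 1. P = [[6, 7]].
Insert 3: 3 bumps 6 from row 1; 6 starts row 2. P = [[3, 7], [6]].
Insert 2: 2 bumps 3 from row 1; 3 bumps 6 from row 2; 6 starts row 3. P = [[2, 7], [3], [6]].
Insert 4: 4 bumps 7 from row 1; 7 appends to row 2. P = [[2, 4], [3, 7], [6]].
Insert 1: 1 bumps 2 from row 1; 2 bumps 3 from row 2; 3 bumps 6 from row 3; 6 starts row 4. P = [[1, 4], [2, 7], [3], [6]].
Insert 5: appended to row 1. P = [[1, 4, 5], [2, 7], [3], [6]].

So P = [[1, 4, 5], [2, 7], [3], [6]], Q = [[1, 2, 7], [3, 5], [4], [6]].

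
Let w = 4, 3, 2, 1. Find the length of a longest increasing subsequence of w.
1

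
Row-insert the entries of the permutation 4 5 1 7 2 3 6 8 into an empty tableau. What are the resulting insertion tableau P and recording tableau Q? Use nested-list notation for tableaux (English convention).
P = [[1, 2, 3, 6, 8], [4, 5, 7]], Q = [[1, 2, 4, 7, 8], [3, 5, 6]]

Insert each entry of the permutation into P by Schensted row insertion, recording in Q the position of each new cell.

Insert 4: appended to row 1. P = [[4]].
Insert 5: appended to row 1. P = [[4, 5]].
Insert 1: 1 bumps 4 from row 1; 4 starts row 2. P = [[1, 5], [4]].
Insert 7: appended to row 1. P = [[1, 5, 7], [4]].
Insert 2: 2 bumps 5 from row 1; 5 appends to row 2. P = [[1, 2, 7], [4, 5]].
Insert 3: 3 bumps 7 from row 1; 7 appends to row 2. P = [[1, 2, 3], [4, 5, 7]].
Insert 6: appended to row 1. P = [[1, 2, 3, 6], [4, 5, 7]].
Insert 8: appended to row 1. P = [[1, 2, 3, 6, 8], [4, 5, 7]].

So P = [[1, 2, 3, 6, 8], [4, 5, 7]], Q = [[1, 2, 4, 7, 8], [3, 5, 6]].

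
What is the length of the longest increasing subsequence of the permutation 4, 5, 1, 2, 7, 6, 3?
3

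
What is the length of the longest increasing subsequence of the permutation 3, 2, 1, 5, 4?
2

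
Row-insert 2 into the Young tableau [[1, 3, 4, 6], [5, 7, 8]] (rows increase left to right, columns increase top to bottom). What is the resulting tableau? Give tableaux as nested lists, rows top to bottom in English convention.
In row 1, 2 replaces 3 (the leftmost entry greater than 2); 3 is bumped to row 2. In row 2, 3 replaces 5 (the leftmost entry greater than 3); 5 is bumped to row 3. 5 starts a new row 3. The new tableau is [[1, 2, 4, 6], [3, 7, 8], [5]].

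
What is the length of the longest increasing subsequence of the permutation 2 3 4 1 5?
4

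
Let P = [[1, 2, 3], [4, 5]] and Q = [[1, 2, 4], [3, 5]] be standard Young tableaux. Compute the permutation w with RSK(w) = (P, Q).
Reverse the RSK construction: for i from n down to 1, find the cell of Q containing i, remove the entry at that cell from P, and reverse-bump it up through P; the value ejected from row 1 is w(i).

Step i=5: Q has 5 at row 2, column 2; remove 5 from row 2 of P and reverse-bump: 5 enters row 1 and ejects 3. So w(5) = 3. P is now [[1, 2, 5], [4]].
Step i=4: Q has 4 at row 1, column 3; remove that cell from P, ejecting 5. So w(4) = 5. P is now [[1, 2], [4]].
Step i=3: Q has 3 at row 2, column 1; remove 4 from row 2 of P and reverse-bump: 4 enters row 1 and ejects 2. So w(3) = 2. P is now [[1, 4]].
Step i=2: Q has 2 at row 1, column 2; remove that cell from P, ejecting 4. So w(2) = 4. P is now [[1]].
Step i=1: Q has 1 at row 1, column 1; remove that cell from P, ejecting 1. So w(1) = 1. P is now [].

So w = 1 4 2 5 3.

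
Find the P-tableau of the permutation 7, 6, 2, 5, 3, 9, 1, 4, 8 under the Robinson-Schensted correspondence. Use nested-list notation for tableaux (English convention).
Insert 7: appended to row 1. P = [[7]].
Insert 6: 6 bumps 7 from row 1; 7 starts row 2. P = [[6], [7]].
Insert 2: 2 bumps 6 from row 1; 6 bumps 7 from row 2; 7 starts row 3. P = [[2], [6], [7]].
Insert 5: appended to row 1. P = [[2, 5], [6], [7]].
Insert 3: 3 bumps 5 from row 1; 5 bumps 6 from row 2; 6 bumps 7 from row 3; 7 starts row 4. P = [[2, 3], [5], [6], [7]].
Insert 9: appended to row 1. P = [[2, 3, 9], [5], [6], [7]].
Insert 1: 1 bumps 2 from row 1; 2 bumps 5 from row 2; 5 bumps 6 from row 3; 6 bumps 7 from row 4; 7 starts row 5. P = [[1, 3, 9], [2], [5], [6], [7]].
Insert 4: 4 bumps 9 from row 1; 9 appends to row 2. P = [[1, 3, 4], [2, 9], [5], [6], [7]].
Insert 8: appended to row 1. P = [[1, 3, 4, 8], [2, 9], [5], [6], [7]].

So P = [[1, 3, 4, 8], [2, 9], [5], [6], [7]].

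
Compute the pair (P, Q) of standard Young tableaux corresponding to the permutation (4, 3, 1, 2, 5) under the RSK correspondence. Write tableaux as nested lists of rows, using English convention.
Insert each entry of the permutation into P by Schensted row insertion, recording in Q the position of each new cell.

After inserting 4: P = [[4]].
After inserting 3: P = [[3], [4]].
After inserting 1: P = [[1], [3], [4]].
After inserting 2: P = [[1, 2], [3], [4]].
After inserting 5: P = [[1, 2, 5], [3], [4]].

So P = [[1, 2, 5], [3], [4]], Q = [[1, 4, 5], [2], [3]].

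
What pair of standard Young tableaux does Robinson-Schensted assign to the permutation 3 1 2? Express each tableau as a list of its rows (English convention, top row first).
P = [[1, 2], [3]], Q = [[1, 3], [2]]

Insert each entry of the permutation into P by Schensted row insertion, recording in Q the position of each new cell.

Insert 3: appended to row 1. P = [[3]], Q = [[1]].
Insert 1: 1 bumps 3 from row 1; 3 starts row 2. P = [[1], [3]], Q = [[1], [2]].
Insert 2: appended to row 1. P = [[1, 2], [3]], Q = [[1, 3], [2]].

So P = [[1, 2], [3]], Q = [[1, 3], [2]].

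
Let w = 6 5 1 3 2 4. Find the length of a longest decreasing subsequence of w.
4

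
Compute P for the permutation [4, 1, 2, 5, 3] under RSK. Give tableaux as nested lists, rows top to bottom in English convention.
P = [[1, 2, 3], [4, 5]]

After inserting 4: P = [[4]].
After inserting 1: P = [[1], [4]].
After inserting 2: P = [[1, 2], [4]].
After inserting 5: P = [[1, 2, 5], [4]].
After inserting 3: P = [[1, 2, 3], [4, 5]].

So P = [[1, 2, 3], [4, 5]].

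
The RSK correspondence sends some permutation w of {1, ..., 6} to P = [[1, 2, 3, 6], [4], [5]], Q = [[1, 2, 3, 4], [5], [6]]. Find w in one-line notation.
Reverse RSK: for i = n, n-1, ..., 1, locate i in Q, remove the corresponding corner cell from P, and reverse-bump its entry up through P; the value ejected from row 1 is w(i).

So w = 1 2 5 6 4 3.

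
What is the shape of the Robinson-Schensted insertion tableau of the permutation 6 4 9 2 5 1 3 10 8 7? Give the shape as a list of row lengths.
Row-insert each entry into an empty tableau.

After inserting 6: P = [[6]].
After inserting 4: P = [[4], [6]].
After inserting 9: P = [[4, 9], [6]].
After inserting 2: P = [[2, 9], [4], [6]].
After inserting 5: P = [[2, 5], [4, 9], [6]].
After inserting 1: P = [[1, 5], [2, 9], [4], [6]].
After inserting 3: P = [[1, 3], [2, 5], [4, 9], [6]].
After inserting 10: P = [[1, 3, 10], [2, 5], [4, 9], [6]].
After inserting 8: P = [[1, 3, 8], [2, 5, 10], [4, 9], [6]].
After inserting 7: P = [[1, 3, 7], [2, 5, 8], [4, 9, 10], [6]].

The final insertion tableau P = [[1, 3, 7], [2, 5, 8], [4, 9, 10], [6]] has shape [3, 3, 3, 1].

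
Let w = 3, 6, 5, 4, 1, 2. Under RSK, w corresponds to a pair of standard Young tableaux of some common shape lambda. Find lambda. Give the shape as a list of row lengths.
[2, 2, 1, 1]

Row-insert each entry into an empty tableau.

After inserting 3: P = [[3]].
After inserting 6: P = [[3, 6]].
After inserting 5: P = [[3, 5], [6]].
After inserting 4: P = [[3, 4], [5], [6]].
After inserting 1: P = [[1, 4], [3], [5], [6]].
After inserting 2: P = [[1, 2], [3, 4], [5], [6]].

The final insertion tableau P = [[1, 2], [3, 4], [5], [6]] has shape [2, 2, 1, 1].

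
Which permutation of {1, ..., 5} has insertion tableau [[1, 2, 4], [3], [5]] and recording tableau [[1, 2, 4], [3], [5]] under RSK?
1 5 3 4 2

Reverse the RSK construction: for i from n down to 1, find the cell of Q containing i, remove the entry at that cell from P, and reverse-bump it up through P; the value ejected from row 1 is w(i).

Step i=5: Q has 5 at row 3, column 1; remove 5 from row 3 of P and reverse-bump: 5 enters row 2 and ejects 3; 3 enters row 1 and ejects 2. So w(5) = 2. P is now [[1, 3, 4], [5]].
Step i=4: Q has 4 at row 1, column 3; remove that cell from P, ejecting 4. So w(4) = 4. P is now [[1, 3], [5]].
Step i=3: Q has 3 at row 2, column 1; remove 5 from row 2 of P and reverse-bump: 5 enters row 1 and ejects 3. So w(3) = 3. P is now [[1, 5]].
Step i=2: Q has 2 at row 1, column 2; remove that cell from P, ejecting 5. So w(2) = 5. P is now [[1]].
Step i=1: Q has 1 at row 1, column 1; remove that cell from P, ejecting 1. So w(1) = 1. P is now [].

So w = 1 5 3 4 2.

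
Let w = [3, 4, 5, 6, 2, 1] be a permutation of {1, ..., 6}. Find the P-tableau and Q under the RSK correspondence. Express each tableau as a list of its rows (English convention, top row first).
P = [[1, 4, 5, 6], [2], [3]], Q = [[1, 2, 3, 4], [5], [6]]

Insert each entry of the permutation into P by Schensted row insertion, recording in Q the position of each new cell.

After inserting 3: P = [[3]].
After inserting 4: P = [[3, 4]].
After inserting 5: P = [[3, 4, 5]].
After inserting 6: P = [[3, 4, 5, 6]].
After inserting 2: P = [[2, 4, 5, 6], [3]].
After inserting 1: P = [[1, 4, 5, 6], [2], [3]].

So P = [[1, 4, 5, 6], [2], [3]], Q = [[1, 2, 3, 4], [5], [6]].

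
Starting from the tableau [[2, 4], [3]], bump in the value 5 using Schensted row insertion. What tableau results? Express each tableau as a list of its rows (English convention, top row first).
[[2, 4, 5], [3]]

5 is larger than every entry of row 1, so it is appended to row 1. The new tableau is [[2, 4, 5], [3]].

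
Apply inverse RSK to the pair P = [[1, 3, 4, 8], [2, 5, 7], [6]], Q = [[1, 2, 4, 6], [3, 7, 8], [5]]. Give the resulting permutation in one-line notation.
Reverse the RSK construction: for i from n down to 1, find the cell of Q containing i, remove the entry at that cell from P, and reverse-bump it up through P; the value ejected from row 1 is w(i).

Step i=8: Q has 8 at row 2, column 3; remove 7 from row 2 of P and reverse-bump: 7 enters row 1 and ejects 4. So w(8) = 4. P is now [[1, 3, 7, 8], [2, 5], [6]].
Step i=7: Q has 7 at row 2, column 2; remove 5 from row 2 of P and reverse-bump: 5 enters row 1 and ejects 3. So w(7) = 3. P is now [[1, 5, 7, 8], [2], [6]].
Step i=6: Q has 6 at row 1, column 4; remove that cell from P, ejecting 8. So w(6) = 8. P is now [[1, 5, 7], [2], [6]].
Step i=5: Q has 5 at row 3, column 1; remove 6 from row 3 of P and reverse-bump: 6 enters row 2 and ejects 2; 2 enters row 1 and ejects 1. So w(5) = 1. P is now [[2, 5, 7], [6]].
Step i=4: Q has 4 at row 1, column 3; remove that cell from P, ejecting 7. So w(4) = 7. P is now [[2, 5], [6]].
Step i=3: Q has 3 at row 2, column 1; remove 6 from row 2 of P and reverse-bump: 6 enters row 1 and ejects 5. So w(3) = 5. P is now [[2, 6]].
Step i=2: Q has 2 at row 1, column 2; remove that cell from P, ejecting 6. So w(2) = 6. P is now [[2]].
Step i=1: Q has 1 at row 1, column 1; remove that cell from P, ejecting 2. So w(1) = 2. P is now [].

So w = 2 6 5 7 1 8 3 4.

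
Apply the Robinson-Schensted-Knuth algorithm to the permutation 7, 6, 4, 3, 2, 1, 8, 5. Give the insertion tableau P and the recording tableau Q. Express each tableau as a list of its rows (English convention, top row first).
Insert each entry of the permutation into P by Schensted row insertion, recording in Q the position of each new cell.

Insert 7: appended to row 1. P = [[7]], Q = [[1]].
Insert 6: 6 bumps 7 from row 1; 7 starts row 2. P = [[6], [7]], Q = [[1], [2]].
Insert 4: 4 bumps 6 from row 1; 6 bumps 7 from row 2; 7 starts row 3. P = [[4], [6], [7]], Q = [[1], [2], [3]].
Insert 3: 3 bumps 4 from row 1; 4 bumps 6 from row 2; 6 bumps 7 from row 3; 7 starts row 4. P = [[3], [4], [6], [7]], Q = [[1], [2], [3], [4]].
Insert 2: 2 bumps 3 from row 1; 3 bumps 4 from row 2; 4 bumps 6 from row 3; 6 bumps 7 from row 4; 7 starts row 5. P = [[2], [3], [4], [6], [7]], Q = [[1], [2], [3], [4], [5]].
Insert 1: 1 bumps 2 from row 1; 2 bumps 3 from row 2; 3 bumps 4 from row 3; 4 bumps 6 from row 4; 6 bumps 7 from row 5; 7 starts row 6. P = [[1], [2], [3], [4], [6], [7]], Q = [[1], [2], [3], [4], [5], [6]].
Insert 8: appended to row 1. P = [[1, 8], [2], [3], [4], [6], [7]], Q = [[1, 7], [2], [3], [4], [5], [6]].
Insert 5: 5 bumps 8 from row 1; 8 appends to row 2. P = [[1, 5], [2, 8], [3], [4], [6], [7]], Q = [[1, 7], [2, 8], [3], [4], [5], [6]].

So P = [[1, 5], [2, 8], [3], [4], [6], [7]], Q = [[1, 7], [2, 8], [3], [4], [5], [6]].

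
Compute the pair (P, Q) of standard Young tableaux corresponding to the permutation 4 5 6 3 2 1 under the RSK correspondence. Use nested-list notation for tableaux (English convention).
P = [[1, 5, 6], [2], [3], [4]], Q = [[1, 2, 3], [4], [5], [6]]

Insert each entry of the permutation into P by Schensted row insertion, recording in Q the position of each new cell.

Insert 4: appended to row 1. P = [[4]], Q = [[1]].
Insert 5: appended to row 1. P = [[4, 5]], Q = [[1, 2]].
Insert 6: appended to row 1. P = [[4, 5, 6]], Q = [[1, 2, 3]].
Insert 3: 3 bumps 4 from row 1; 4 starts row 2. P = [[3, 5, 6], [4]], Q = [[1, 2, 3], [4]].
Insert 2: 2 bumps 3 from row 1; 3 bumps 4 from row 2; 4 starts row 3. P = [[2, 5, 6], [3], [4]], Q = [[1, 2, 3], [4], [5]].
Insert 1: 1 bumps 2 from row 1; 2 bumps 3 from row 2; 3 bumps 4 from row 3; 4 starts row 4. P = [[1, 5, 6], [2], [3], [4]], Q = [[1, 2, 3], [4], [5], [6]].

So P = [[1, 5, 6], [2], [3], [4]], Q = [[1, 2, 3], [4], [5], [6]].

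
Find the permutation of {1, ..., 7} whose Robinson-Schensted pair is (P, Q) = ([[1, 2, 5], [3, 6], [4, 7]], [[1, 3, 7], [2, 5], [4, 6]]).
4 3 7 1 6 2 5

Reverse the RSK construction: for i from n down to 1, find the cell of Q containing i, remove the entry at that cell from P, and reverse-bump it up through P; the value ejected from row 1 is w(i).

Step i=7: Q has 7 at row 1, column 3; remove that cell from P, ejecting 5. So w(7) = 5. P is now [[1, 2], [3, 6], [4, 7]].
Step i=6: Q has 6 at row 3, column 2; remove 7 from row 3 of P and reverse-bump: 7 enters row 2 and ejects 6; 6 enters row 1 and ejects 2. So w(6) = 2. P is now [[1, 6], [3, 7], [4]].
Step i=5: Q has 5 at row 2, column 2; remove 7 from row 2 of P and reverse-bump: 7 enters row 1 and ejects 6. So w(5) = 6. P is now [[1, 7], [3], [4]].
Step i=4: Q has 4 at row 3, column 1; remove 4 from row 3 of P and reverse-bump: 4 enters row 2 and ejects 3; 3 enters row 1 and ejects 1. So w(4) = 1. P is now [[3, 7], [4]].
Step i=3: Q has 3 at row 1, column 2; remove that cell from P, ejecting 7. So w(3) = 7. P is now [[3], [4]].
Step i=2: Q has 2 at row 2, column 1; remove 4 from row 2 of P and reverse-bump: 4 enters row 1 and ejects 3. So w(2) = 3. P is now [[4]].
Step i=1: Q has 1 at row 1, column 1; remove that cell from P, ejecting 4. So w(1) = 4. P is now [].

So w = 4 3 7 1 6 2 5.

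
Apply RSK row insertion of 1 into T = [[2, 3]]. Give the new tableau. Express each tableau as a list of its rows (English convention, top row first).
[[1, 3], [2]]

In row 1, 1 replaces 2 (the leftmost entry greater than 1); 2 is bumped to row 2. 2 starts a new row 2. The new tableau is [[1, 3], [2]].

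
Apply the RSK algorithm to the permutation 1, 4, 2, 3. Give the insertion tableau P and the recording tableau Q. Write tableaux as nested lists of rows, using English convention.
P = [[1, 2, 3], [4]], Q = [[1, 2, 4], [3]]

Insert each entry of the permutation into P by Schensted row insertion, recording in Q the position of each new cell.

After inserting 1: P = [[1]].
After inserting 4: P = [[1, 4]].
After inserting 2: P = [[1, 2], [4]].
After inserting 3: P = [[1, 2, 3], [4]].

So P = [[1, 2, 3], [4]], Q = [[1, 2, 4], [3]].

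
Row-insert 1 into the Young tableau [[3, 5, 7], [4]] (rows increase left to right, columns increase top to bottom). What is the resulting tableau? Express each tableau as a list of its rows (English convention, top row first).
In row 1, 1 replaces 3 (the leftmost entry greater than 1); 3 is bumped to row 2. In row 2, 3 replaces 4 (the leftmost entry greater than 3); 4 is bumped to row 3. 4 starts a new row 3. The new tableau is [[1, 5, 7], [3], [4]].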